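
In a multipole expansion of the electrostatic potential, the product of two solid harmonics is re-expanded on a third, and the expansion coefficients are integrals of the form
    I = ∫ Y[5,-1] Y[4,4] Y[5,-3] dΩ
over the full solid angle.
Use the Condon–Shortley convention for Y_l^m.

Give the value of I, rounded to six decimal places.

m-sum 0 ✓  L=14 even ✓  1≤5≤9 ✓
Π(2lᵢ+1) = 11×9×11 = 1089
triangle coeff Δ(5,4,5) = 1/3153150
Σ_t [0,4]: t=0:+1/69120 t=1:−1/1728 t=2:+1/576 t=3:−1/1728 t=4:+1/69120 = 7/11520
(3j)²=2/143 [(5 4 5; 0 0 0)], sign=-1
Σ_t [4,4]: t=4:+1/27648 = 1/27648
(3j)²=10/429 [(5 4 5; -1 4 -3)], sign=+1
⇒ 4πI² = 60/169
I = (-1)√(60/169/(4π)) = -0.16808437

-0.168084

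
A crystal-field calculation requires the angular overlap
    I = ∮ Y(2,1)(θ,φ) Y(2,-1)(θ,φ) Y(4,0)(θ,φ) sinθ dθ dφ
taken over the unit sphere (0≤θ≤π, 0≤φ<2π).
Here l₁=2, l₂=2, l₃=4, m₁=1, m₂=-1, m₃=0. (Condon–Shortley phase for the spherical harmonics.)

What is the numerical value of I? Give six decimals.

0.161197

Rules hold: Σm=0, L=8 even, 0≤4≤4.
N = 5·5·9 = 225
Δ = 0!·4!·4!/9! = 1/630
Racah Σ t=0..0: t=0:+1/16 = 1/16
⇒ 3j(2 2 4; 0 0 0)² = 2/35, sgn +1
Racah Σ t=0..0: t=0:+1/36 = 1/36
⇒ 3j(2 2 4; 1 -1 0)² = 8/315, sgn +1
4πI² = N·(3j₀)²·(3jₘ)² = 16/49
I = +1·√(0.326531/4π) = 0.16119702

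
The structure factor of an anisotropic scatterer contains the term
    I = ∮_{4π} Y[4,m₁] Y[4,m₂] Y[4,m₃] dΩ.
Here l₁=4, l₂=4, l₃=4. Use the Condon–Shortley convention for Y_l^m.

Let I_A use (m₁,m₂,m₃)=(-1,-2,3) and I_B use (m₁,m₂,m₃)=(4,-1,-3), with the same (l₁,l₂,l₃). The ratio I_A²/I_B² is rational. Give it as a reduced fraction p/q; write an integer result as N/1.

1/7

Shared (l₁,l₂,l₃)=(4,4,4): N and (l;000)² cancel in I_A²/I_B².
A: Δ = 4!·4!·4!/13! = 1/450450; Racah Σ t=1..2: t=1:−1/864 t=2:+1/576 = 1/1728; ⇒ 3j(4 4 4; -1 -2 3)² = 5/1287, sgn -1
B: Δ = 4!·4!·4!/13! = 1/450450; Racah Σ t=0..0: t=0:+1/3456 = 1/3456; ⇒ 3j(4 4 4; 4 -1 -3)² = 35/1287, sgn -1
I_A²/I_B² = (5/1287)/(35/1287) = 1/7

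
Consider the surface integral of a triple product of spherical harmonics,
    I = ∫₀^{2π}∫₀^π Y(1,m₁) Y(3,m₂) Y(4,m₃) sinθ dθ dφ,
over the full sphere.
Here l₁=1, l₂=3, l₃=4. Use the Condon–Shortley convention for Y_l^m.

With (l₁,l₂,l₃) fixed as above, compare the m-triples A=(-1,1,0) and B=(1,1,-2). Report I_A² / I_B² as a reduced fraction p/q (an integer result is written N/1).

2/5

Shared (l₁,l₂,l₃)=(1,3,4): N and (l;000)² cancel in I_A²/I_B².
A: Δ = 0!·2!·6!/9! = 1/252; Racah Σ t=0..0: t=0:+1/96 = 1/96; ⇒ 3j(1 3 4; -1 1 0)² = 1/42, sgn +1
B: Δ = 0!·2!·6!/9! = 1/252; Racah Σ t=0..0: t=0:+1/96 = 1/96; ⇒ 3j(1 3 4; 1 1 -2)² = 5/84, sgn +1
I_A²/I_B² = (1/42)/(5/84) = 2/5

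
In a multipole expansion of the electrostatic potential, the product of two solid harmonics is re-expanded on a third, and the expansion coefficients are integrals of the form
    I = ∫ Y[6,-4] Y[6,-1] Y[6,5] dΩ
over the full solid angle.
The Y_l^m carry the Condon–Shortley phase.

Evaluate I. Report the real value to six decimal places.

0.130527

m-sum 0 ✓  L=18 even ✓  0≤6≤12 ✓
Π(2lᵢ+1) = 13×13×13 = 2197
triangle coeff Δ(6,6,6) = 1/325909584
Σ_t [0,6]: t=0:+1/373248000 t=1:−1/1728000 t=2:+1/110592 t=3:−1/46656 t=4:+1/110592 t=5:−1/1728000 t=6:+1/373248000 = -7/1555200
(3j)²=400/46189 [(6 6 6; 0 0 0)], sign=-1
Σ_t [4,5]: t=4:+1/4147200 t=5:−1/10368000 = 1/6912000
(3j)²=189/16796 [(6 6 6; -4 -1 5)], sign=-1
⇒ 4πI² = 245700/1147619
I = (+1)√(245700/1147619/(4π)) = 0.13052653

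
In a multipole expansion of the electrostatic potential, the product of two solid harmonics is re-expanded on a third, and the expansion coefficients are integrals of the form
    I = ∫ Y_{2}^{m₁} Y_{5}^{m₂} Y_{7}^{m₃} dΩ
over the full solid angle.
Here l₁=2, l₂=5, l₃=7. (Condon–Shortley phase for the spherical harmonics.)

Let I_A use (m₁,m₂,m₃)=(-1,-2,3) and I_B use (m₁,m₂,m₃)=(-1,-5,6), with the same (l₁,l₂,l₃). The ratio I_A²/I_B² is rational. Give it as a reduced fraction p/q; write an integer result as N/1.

240/143

l's match ⇒ only the (l;m) 3-j factors differ between A and B.
A: triangle coeff Δ(2,5,7) = 1/15015; Σ_t [0,0]: t=0:+1/181440 = 1/181440; (3j)²=32/1001 [(2 5 7; -1 -2 3)], sign=+1
B: triangle coeff Δ(2,5,7) = 1/15015; Σ_t [0,0]: t=0:+1/21772800 = 1/21772800; (3j)²=2/105 [(2 5 7; -1 -5 6)], sign=-1
I_A²/I_B² = (32/1001)/(2/105) = 240/143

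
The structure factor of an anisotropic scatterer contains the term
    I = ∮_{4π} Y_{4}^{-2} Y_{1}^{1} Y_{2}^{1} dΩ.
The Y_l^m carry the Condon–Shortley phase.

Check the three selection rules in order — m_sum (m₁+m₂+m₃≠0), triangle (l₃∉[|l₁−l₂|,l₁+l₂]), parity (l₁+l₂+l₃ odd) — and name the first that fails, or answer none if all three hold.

triangle

Σmᵢ = 0  ✓
l₃∈[|l₁−l₂|,l₁+l₂]=[3,5], have l₃=2  ✗
Σlᵢ = 7 ⇒ odd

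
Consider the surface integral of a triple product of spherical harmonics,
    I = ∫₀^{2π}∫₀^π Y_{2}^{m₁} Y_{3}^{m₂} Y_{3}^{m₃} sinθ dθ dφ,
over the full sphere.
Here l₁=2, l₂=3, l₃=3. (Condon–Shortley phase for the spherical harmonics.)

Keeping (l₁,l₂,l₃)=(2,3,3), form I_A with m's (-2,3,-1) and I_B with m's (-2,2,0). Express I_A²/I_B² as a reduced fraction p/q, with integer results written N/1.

1/2

l's match ⇒ only the (l;m) 3-j factors differ between A and B.
A: triangle coeff Δ(2,3,3) = 1/3780; Σ_t [2,2]: t=2:+1/96 = 1/96; (3j)²=1/42 [(2 3 3; -2 3 -1)], sign=+1
B: triangle coeff Δ(2,3,3) = 1/3780; Σ_t [2,2]: t=2:+1/24 = 1/24; (3j)²=1/21 [(2 3 3; -2 2 0)], sign=-1
I_A²/I_B² = (1/42)/(1/21) = 1/2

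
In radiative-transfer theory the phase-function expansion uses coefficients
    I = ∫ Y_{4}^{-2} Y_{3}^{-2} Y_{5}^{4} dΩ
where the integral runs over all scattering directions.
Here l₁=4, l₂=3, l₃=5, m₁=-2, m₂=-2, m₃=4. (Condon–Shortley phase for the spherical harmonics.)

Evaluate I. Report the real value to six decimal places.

Checks pass: Σm=0; 12 even; l₃=5∈[1,7].
(2·4+1)(2·3+1)(2·5+1) = 693
Δ: 2! 6! 4! / 13! → 1/180180
sum: t=0:+1/576 t=1:−1/144 t=2:+1/576 = -1/288
3j²(4 3 5; 0 0 0) = Δ·Π!·Σ² = 20/1001  (sign +1)
sum: t=0:+1/8640 t=1:−1/2880 = -1/4320
3j²(4 3 5; -2 -2 4) = Δ·Π!·Σ² = 8/429  (sign +1)
combine: 4πI² = 693·20/1001·8/429 = 480/1859
take √, sign +1: I = 0.14334284

0.143343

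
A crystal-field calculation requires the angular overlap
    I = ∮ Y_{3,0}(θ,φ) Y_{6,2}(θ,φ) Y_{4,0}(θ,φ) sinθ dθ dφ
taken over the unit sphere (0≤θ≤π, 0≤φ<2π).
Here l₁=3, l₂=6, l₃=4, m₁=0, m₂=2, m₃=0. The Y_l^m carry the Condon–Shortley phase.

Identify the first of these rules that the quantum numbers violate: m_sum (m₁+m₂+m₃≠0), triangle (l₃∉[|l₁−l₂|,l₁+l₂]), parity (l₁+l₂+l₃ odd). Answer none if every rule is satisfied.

m_sum

Σmᵢ = 2  ✗
l₃∈[|l₁−l₂|,l₁+l₂]=[3,9], have l₃=4
Σlᵢ = 13 ⇒ odd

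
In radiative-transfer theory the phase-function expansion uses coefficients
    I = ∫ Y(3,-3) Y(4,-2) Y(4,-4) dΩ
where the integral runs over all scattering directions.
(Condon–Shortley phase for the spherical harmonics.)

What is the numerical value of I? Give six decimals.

Σmᵢ = -9 ≠ 0, so the φ-integral vanishes; I = 0

0.000000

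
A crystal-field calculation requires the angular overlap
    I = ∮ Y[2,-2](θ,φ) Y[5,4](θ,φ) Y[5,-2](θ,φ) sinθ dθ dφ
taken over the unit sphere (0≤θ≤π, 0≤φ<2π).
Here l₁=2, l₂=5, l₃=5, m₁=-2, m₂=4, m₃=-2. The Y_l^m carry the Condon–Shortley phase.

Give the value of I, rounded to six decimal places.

-0.137240

Checks pass: Σm=0; 12 even; l₃=5∈[3,7].
(2·2+1)(2·5+1)(2·5+1) = 605
Δ: 2! 2! 8! / 13! → 1/38610
sum: t=0:+1/2880 t=1:−1/576 t=2:+1/2880 = -1/960
3j²(2 5 5; 0 0 0) = Δ·Π!·Σ² = 10/429  (sign +1)
sum: t=2:+1/20160 = 1/20160
3j²(2 5 5; -2 4 -2) = Δ·Π!·Σ² = 12/715  (sign -1)
combine: 4πI² = 605·10/429·12/715 = 40/169
take √, sign -1: I = -0.13724032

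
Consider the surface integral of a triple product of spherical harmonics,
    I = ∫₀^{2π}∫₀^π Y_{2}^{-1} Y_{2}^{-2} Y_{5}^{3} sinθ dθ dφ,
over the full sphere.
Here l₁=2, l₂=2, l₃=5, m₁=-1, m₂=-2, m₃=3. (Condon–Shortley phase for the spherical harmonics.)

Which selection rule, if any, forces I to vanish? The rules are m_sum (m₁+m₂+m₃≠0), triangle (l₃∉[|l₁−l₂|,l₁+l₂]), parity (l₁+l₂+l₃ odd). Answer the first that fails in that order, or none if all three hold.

triangle

Σmᵢ = 0  ✓
l₃∈[|l₁−l₂|,l₁+l₂]=[0,4], have l₃=5  ✗
Σlᵢ = 9 ⇒ odd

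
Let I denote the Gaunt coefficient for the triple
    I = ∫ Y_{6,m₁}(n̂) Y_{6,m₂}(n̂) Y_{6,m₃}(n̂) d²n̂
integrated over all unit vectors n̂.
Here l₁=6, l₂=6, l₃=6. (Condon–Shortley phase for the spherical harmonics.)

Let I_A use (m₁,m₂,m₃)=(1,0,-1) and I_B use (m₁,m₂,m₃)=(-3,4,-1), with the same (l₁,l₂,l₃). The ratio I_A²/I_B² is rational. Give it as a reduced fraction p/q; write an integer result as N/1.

16/35

l's match ⇒ only the (l;m) 3-j factors differ between A and B.
A: triangle coeff Δ(6,6,6) = 1/325909584; Σ_t [0,5]: t=0:+1/62208000 t=1:−1/691200 t=2:+1/82944 t=3:−1/62208 t=4:+1/276480 t=5:−1/10368000 = -1/518400; (3j)²=100/46189 [(6 6 6; 1 0 -1)], sign=+1
B: triangle coeff Δ(6,6,6) = 1/325909584; Σ_t [4,6]: t=4:+1/4147200 t=5:−1/691200 t=6:+1/1244160 = -1/2488320; (3j)²=875/184756 [(6 6 6; -3 4 -1)], sign=+1
I_A²/I_B² = (100/46189)/(875/184756) = 16/35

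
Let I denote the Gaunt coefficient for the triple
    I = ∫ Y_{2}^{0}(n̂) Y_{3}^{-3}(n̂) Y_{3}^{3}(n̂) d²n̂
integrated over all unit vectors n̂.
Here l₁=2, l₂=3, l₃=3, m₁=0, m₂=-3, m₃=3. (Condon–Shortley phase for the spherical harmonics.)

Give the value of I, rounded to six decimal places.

m-sum 0 ✓  L=8 even ✓  1≤3≤5 ✓
Π(2lᵢ+1) = 5×7×7 = 245
triangle coeff Δ(2,3,3) = 1/3780
Σ_t [0,2]: t=0:+1/24 t=1:−1/4 t=2:+1/24 = -1/6
(3j)²=4/105 [(2 3 3; 0 0 0)], sign=+1
Σ_t [0,0]: t=0:+1/96 = 1/96
(3j)²=5/84 [(2 3 3; 0 -3 3)], sign=+1
⇒ 4πI² = 5/9
I = (+1)√(5/9/(4π)) = 0.21026104

0.210261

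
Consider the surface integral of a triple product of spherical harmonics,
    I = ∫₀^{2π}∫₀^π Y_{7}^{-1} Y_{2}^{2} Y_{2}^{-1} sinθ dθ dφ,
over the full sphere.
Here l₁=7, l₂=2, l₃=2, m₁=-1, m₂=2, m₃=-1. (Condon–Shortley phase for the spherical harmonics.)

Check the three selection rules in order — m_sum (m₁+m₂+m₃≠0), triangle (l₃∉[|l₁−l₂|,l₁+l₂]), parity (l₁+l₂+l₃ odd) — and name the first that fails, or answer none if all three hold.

Σmᵢ = 0  ✓
l₃∈[|l₁−l₂|,l₁+l₂]=[5,9], have l₃=2  ✗
Σlᵢ = 11 ⇒ odd

triangle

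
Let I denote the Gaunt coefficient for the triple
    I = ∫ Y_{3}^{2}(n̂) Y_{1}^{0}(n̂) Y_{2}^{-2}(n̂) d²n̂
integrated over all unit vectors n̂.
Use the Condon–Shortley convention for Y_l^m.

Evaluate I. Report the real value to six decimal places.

Rules hold: Σm=0, L=6 even, 2≤2≤4.
N = 7·3·5 = 105
Δ = 2!·4!·0!/7! = 1/105
Racah Σ t=1..1: t=1:−1/4 = -1/4
⇒ 3j(3 1 2; 0 0 0)² = 3/35, sgn -1
Racah Σ t=1..1: t=1:−1/24 = -1/24
⇒ 3j(3 1 2; 2 0 -2)² = 1/21, sgn -1
4πI² = N·(3j₀)²·(3jₘ)² = 3/7
I = +1·√(0.428571/4π) = 0.18467439

0.184674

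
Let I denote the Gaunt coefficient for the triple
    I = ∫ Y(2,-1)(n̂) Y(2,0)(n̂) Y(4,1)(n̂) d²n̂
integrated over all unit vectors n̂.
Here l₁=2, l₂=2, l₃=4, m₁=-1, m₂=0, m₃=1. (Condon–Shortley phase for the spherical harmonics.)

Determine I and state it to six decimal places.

m-sum 0 ✓  L=8 even ✓  0≤4≤4 ✓
Π(2lᵢ+1) = 5×5×9 = 225
triangle coeff Δ(2,2,4) = 1/630
Σ_t [0,0]: t=0:+1/16 = 1/16
(3j)²=2/35 [(2 2 4; 0 0 0)], sign=+1
Σ_t [0,0]: t=0:+1/24 = 1/24
(3j)²=1/21 [(2 2 4; -1 0 1)], sign=-1
⇒ 4πI² = 30/49
I = (-1)√(30/49/(4π)) = -0.22072812

-0.220728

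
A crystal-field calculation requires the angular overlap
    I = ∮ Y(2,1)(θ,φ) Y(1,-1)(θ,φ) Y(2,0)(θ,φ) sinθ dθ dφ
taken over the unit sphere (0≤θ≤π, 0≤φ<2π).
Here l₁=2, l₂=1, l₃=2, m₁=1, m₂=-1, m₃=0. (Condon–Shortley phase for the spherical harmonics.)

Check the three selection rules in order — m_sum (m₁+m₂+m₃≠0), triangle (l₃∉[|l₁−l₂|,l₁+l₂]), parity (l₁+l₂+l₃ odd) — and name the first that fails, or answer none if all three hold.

parity

Σmᵢ = 0  ✓
l₃∈[|l₁−l₂|,l₁+l₂]=[1,3], have l₃=2  ✓
Σlᵢ = 5 ⇒ odd  ✗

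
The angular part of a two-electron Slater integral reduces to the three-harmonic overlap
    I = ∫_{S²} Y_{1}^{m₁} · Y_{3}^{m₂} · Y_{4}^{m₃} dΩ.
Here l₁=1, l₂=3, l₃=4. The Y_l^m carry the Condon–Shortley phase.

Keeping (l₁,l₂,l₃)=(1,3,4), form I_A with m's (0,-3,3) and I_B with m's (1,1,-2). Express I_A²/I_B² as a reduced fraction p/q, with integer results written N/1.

7/15

Shared (l₁,l₂,l₃)=(1,3,4): N and (l;000)² cancel in I_A²/I_B².
A: Δ = 0!·2!·6!/9! = 1/252; Racah Σ t=0..0: t=0:+1/720 = 1/720; ⇒ 3j(1 3 4; 0 -3 3)² = 1/36, sgn -1
B: Δ = 0!·2!·6!/9! = 1/252; Racah Σ t=0..0: t=0:+1/96 = 1/96; ⇒ 3j(1 3 4; 1 1 -2)² = 5/84, sgn +1
I_A²/I_B² = (1/36)/(5/84) = 7/15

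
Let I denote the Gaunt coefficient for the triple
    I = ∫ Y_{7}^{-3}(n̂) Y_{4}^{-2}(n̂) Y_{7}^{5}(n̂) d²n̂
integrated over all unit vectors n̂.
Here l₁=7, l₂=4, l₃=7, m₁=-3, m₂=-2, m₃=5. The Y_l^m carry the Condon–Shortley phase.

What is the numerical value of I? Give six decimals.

m-sum 0 ✓  L=18 even ✓  3≤7≤11 ✓
Π(2lᵢ+1) = 15×9×15 = 2025
triangle coeff Δ(7,4,7) = 1/58198140
Σ_t [0,4]: t=0:+1/17418240 t=1:−1/622080 t=2:+1/230400 t=3:−1/622080 t=4:+1/17418240 = 1/806400
(3j)²=2268/230945 [(7 4 7; 0 0 0)], sign=-1
Σ_t [0,2]: t=0:+1/348364800 t=1:−1/13063680 t=2:+1/7741440 = 29/522547200
(3j)²=1682/264537 [(7 4 7; -3 -2 5)], sign=+1
⇒ 4πI² = 24523560/193947611
I = (-1)√(24523560/193947611/(4π)) = -0.10031009

-0.100310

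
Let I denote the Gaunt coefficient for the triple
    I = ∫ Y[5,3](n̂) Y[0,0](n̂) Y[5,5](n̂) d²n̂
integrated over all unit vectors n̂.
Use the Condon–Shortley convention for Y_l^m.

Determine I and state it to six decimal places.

3 + 0 + 5 = 8 ≠ 0: azimuthal integral kills it; I = 0

0.000000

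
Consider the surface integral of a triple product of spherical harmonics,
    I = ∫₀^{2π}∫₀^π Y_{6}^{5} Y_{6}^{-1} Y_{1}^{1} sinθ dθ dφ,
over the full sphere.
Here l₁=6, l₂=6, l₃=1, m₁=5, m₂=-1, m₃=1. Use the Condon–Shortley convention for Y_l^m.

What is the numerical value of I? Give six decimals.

5 − 1 + 1 = 5 ≠ 0: azimuthal integral kills it; I = 0

0.000000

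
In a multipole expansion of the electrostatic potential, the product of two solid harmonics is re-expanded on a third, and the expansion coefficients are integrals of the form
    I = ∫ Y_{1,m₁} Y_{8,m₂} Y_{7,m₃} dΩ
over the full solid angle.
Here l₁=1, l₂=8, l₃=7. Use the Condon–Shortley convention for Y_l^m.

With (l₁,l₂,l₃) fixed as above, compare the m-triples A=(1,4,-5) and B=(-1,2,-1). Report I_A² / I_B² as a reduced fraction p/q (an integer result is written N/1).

2/15

Shared (l₁,l₂,l₃)=(1,8,7): N and (l;000)² cancel in I_A²/I_B².
A: Δ = 2!·0!·14!/17! = 1/2040; Racah Σ t=0..0: t=0:+1/1916006400 = 1/1916006400; ⇒ 3j(1 8 7; 1 4 -5)² = 1/340, sgn +1
B: Δ = 2!·0!·14!/17! = 1/2040; Racah Σ t=2..2: t=2:+1/58060800 = 1/58060800; ⇒ 3j(1 8 7; -1 2 -1)² = 3/136, sgn +1
I_A²/I_B² = (1/340)/(3/136) = 2/15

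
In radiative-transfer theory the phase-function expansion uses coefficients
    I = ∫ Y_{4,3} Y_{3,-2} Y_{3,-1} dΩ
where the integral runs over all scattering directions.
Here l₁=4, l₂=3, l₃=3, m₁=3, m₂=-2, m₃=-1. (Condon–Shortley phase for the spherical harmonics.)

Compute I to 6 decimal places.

-0.095955

Rules hold: Σm=0, L=10 even, 1≤3≤7.
N = 9·7·7 = 441
Δ = 4!·4!·2!/11! = 1/34650
Racah Σ t=1..3: t=1:−1/72 t=2:+1/16 t=3:−1/72 = 5/144
⇒ 3j(4 3 3; 0 0 0)² = 2/77, sgn -1
Racah Σ t=0..1: t=0:+1/144 t=1:−1/288 = 1/288
⇒ 3j(4 3 3; 3 -2 -1)² = 1/99, sgn +1
4πI² = N·(3j₀)²·(3jₘ)² = 14/121
I = -1·√(0.115702/4π) = -0.09595473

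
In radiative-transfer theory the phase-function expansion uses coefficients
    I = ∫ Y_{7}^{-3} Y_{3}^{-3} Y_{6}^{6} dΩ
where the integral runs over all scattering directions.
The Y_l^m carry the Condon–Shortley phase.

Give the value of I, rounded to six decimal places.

0.026979

Rules hold: Σm=0, L=16 even, 4≤6≤10.
N = 15·7·13 = 1365
Δ = 4!·10!·2!/17! = 1/2042040
Racah Σ t=1..3: t=1:−1/207360 t=2:+1/57600 t=3:−1/207360 = 1/129600
⇒ 3j(7 3 6; 0 0 0)² = 168/12155, sgn +1
Racah Σ t=0..0: t=0:+1/174182400 = 1/174182400
⇒ 3j(7 3 6; -3 -3 6)² = 3/6188, sgn +1
4πI² = N·(3j₀)²·(3jₘ)² = 378/41327
I = +1·√(0.00914656/4π) = 0.02697889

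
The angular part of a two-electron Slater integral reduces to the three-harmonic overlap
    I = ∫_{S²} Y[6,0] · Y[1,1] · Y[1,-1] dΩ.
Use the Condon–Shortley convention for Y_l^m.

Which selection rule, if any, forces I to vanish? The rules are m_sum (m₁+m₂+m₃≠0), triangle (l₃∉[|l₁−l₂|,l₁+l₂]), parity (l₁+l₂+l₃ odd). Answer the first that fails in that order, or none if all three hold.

triangle

azimuthal sum: 0 + 1 − 1 = 0  ✓
5 ≤ 1 ≤ 7 (triangle on l)  ✗
L = 6 + 1 + 1 = 8 (even)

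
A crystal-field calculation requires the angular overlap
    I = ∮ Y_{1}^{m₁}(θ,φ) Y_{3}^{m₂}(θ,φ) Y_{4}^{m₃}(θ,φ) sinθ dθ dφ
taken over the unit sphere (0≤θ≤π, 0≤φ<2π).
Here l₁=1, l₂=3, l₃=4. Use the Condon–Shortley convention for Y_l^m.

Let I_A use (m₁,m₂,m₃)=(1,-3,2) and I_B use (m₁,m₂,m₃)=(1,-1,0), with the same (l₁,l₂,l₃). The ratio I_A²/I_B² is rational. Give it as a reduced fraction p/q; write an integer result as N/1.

1/6

Same 1,3,4: normalisation and zero-m 3j drop out of the ratio.
A: Δ: 0! 2! 6! / 9! → 1/252; sum: t=0:+1/1440 = 1/1440; 3j²(1 3 4; 1 -3 2) = Δ·Π!·Σ² = 1/252  (sign +1)
B: Δ: 0! 2! 6! / 9! → 1/252; sum: t=0:+1/96 = 1/96; 3j²(1 3 4; 1 -1 0) = Δ·Π!·Σ² = 1/42  (sign +1)
I_A²/I_B² = (1/252)/(1/42) = 1/6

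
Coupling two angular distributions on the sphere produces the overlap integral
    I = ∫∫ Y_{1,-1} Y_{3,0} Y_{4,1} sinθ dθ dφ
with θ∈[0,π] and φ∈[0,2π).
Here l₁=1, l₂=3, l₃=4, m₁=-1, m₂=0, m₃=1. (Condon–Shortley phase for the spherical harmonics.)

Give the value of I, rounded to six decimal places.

-0.194664

m-sum 0 ✓  L=8 even ✓  2≤4≤4 ✓
Π(2lᵢ+1) = 3×7×9 = 189
triangle coeff Δ(1,3,4) = 1/252
Σ_t [0,0]: t=0:+1/36 = 1/36
(3j)²=4/63 [(1 3 4; 0 0 0)], sign=+1
Σ_t [0,0]: t=0:+1/72 = 1/72
(3j)²=5/126 [(1 3 4; -1 0 1)], sign=-1
⇒ 4πI² = 10/21
I = (-1)√(10/21/(4π)) = -0.19466390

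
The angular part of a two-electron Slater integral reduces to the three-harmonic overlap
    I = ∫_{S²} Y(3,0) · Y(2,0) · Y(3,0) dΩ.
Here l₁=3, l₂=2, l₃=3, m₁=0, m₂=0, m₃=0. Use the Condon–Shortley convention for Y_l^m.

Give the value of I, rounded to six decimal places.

0.168209

Rules hold: Σm=0, L=8 even, 1≤3≤5.
N = 7·5·7 = 245
Δ = 2!·4!·2!/9! = 1/3780
Racah Σ t=0..2: t=0:+1/24 t=1:−1/4 t=2:+1/24 = -1/6
⇒ 3j(3 2 3; 0 0 0)² = 4/105, sgn +1
(m-triple is (0,0,0) — same symbol as above.)
4πI² = N·(3j₀)²·(3jₘ)² = 16/45
I = +1·√(0.355556/4π) = 0.16820883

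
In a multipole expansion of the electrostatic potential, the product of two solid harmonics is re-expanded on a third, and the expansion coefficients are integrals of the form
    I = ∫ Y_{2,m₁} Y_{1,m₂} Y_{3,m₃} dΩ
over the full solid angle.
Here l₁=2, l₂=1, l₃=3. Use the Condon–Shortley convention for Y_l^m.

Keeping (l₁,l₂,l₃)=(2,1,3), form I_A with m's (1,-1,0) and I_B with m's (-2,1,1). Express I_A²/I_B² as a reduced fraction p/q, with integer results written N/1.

Same 2,1,3: normalisation and zero-m 3j drop out of the ratio.
A: Δ: 0! 4! 2! / 7! → 1/105; sum: t=0:+1/12 = 1/12; 3j²(2 1 3; 1 -1 0) = Δ·Π!·Σ² = 1/35  (sign -1)
B: Δ: 0! 4! 2! / 7! → 1/105; sum: t=0:+1/48 = 1/48; 3j²(2 1 3; -2 1 1) = Δ·Π!·Σ² = 1/105  (sign +1)
I_A²/I_B² = (1/35)/(1/105) = 3/1

3/1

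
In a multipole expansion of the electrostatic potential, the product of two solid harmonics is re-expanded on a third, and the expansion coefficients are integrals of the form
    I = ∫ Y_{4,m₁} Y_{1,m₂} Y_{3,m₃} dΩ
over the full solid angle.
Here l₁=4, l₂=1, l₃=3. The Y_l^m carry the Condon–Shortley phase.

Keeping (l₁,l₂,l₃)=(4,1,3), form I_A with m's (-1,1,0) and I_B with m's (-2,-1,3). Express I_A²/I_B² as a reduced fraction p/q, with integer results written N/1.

l's match ⇒ only the (l;m) 3-j factors differ between A and B.
A: triangle coeff Δ(4,1,3) = 1/252; Σ_t [2,2]: t=2:+1/72 = 1/72; (3j)²=5/126 [(4 1 3; -1 1 0)], sign=-1
B: triangle coeff Δ(4,1,3) = 1/252; Σ_t [0,0]: t=0:+1/1440 = 1/1440; (3j)²=1/252 [(4 1 3; -2 -1 3)], sign=+1
I_A²/I_B² = (5/126)/(1/252) = 10/1

10/1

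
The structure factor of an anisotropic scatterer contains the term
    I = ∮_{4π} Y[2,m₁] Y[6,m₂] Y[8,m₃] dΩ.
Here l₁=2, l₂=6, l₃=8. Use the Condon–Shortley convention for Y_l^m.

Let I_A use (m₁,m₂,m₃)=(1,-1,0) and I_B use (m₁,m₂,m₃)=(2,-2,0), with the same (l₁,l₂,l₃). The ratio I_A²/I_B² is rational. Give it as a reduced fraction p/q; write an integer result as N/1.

32/5

l's match ⇒ only the (l;m) 3-j factors differ between A and B.
A: triangle coeff Δ(2,6,8) = 1/30940; Σ_t [0,0]: t=0:+1/3628800 = 1/3628800; (3j)²=16/1105 [(2 6 8; 1 -1 0)], sign=+1
B: triangle coeff Δ(2,6,8) = 1/30940; Σ_t [0,0]: t=0:+1/23224320 = 1/23224320; (3j)²=1/442 [(2 6 8; 2 -2 0)], sign=+1
I_A²/I_B² = (16/1105)/(1/442) = 32/5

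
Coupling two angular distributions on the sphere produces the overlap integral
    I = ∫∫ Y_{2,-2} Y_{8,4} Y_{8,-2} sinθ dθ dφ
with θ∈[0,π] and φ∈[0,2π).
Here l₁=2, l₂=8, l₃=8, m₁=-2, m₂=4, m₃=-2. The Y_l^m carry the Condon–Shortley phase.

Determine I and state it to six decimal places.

Rules hold: Σm=0, L=18 even, 6≤8≤10.
N = 5·17·17 = 1445
Δ = 2!·2!·14!/19! = 1/348840
Racah Σ t=0..2: t=0:+1/116121600 t=1:−1/25401600 t=2:+1/116121600 = -1/45158400
⇒ 3j(2 8 8; 0 0 0)² = 24/1615, sgn -1
Racah Σ t=2..2: t=2:+1/348364800 = 1/348364800
⇒ 3j(2 8 8; -2 4 -2)² = 11/646, sgn +1
4πI² = N·(3j₀)²·(3jₘ)² = 132/361
I = -1·√(0.365651/4π) = -0.17058013

-0.170580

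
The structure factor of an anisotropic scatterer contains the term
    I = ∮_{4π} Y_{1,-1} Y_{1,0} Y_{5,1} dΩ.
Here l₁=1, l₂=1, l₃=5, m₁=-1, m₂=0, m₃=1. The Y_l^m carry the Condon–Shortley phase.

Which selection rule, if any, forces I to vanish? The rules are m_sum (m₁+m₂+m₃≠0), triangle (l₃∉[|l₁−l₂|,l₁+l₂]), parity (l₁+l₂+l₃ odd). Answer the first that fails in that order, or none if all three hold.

triangle

azimuthal sum: -1 + 0 + 1 = 0  ✓
0 ≤ 5 ≤ 2 (triangle on l)  ✗
L = 1 + 1 + 5 = 7 (odd)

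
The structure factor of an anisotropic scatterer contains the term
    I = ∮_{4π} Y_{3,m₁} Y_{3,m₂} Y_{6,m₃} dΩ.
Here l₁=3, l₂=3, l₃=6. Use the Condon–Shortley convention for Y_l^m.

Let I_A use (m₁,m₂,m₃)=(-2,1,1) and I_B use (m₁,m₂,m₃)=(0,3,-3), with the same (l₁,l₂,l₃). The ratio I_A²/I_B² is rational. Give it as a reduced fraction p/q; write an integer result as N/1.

5/4

Same 3,3,6: normalisation and zero-m 3j drop out of the ratio.
A: Δ: 0! 6! 6! / 13! → 1/12012; sum: t=0:+1/5760 = 1/5760; 3j²(3 3 6; -2 1 1) = Δ·Π!·Σ² = 5/572  (sign -1)
B: Δ: 0! 6! 6! / 13! → 1/12012; sum: t=0:+1/25920 = 1/25920; 3j²(3 3 6; 0 3 -3) = Δ·Π!·Σ² = 1/143  (sign -1)
I_A²/I_B² = (5/572)/(1/143) = 5/4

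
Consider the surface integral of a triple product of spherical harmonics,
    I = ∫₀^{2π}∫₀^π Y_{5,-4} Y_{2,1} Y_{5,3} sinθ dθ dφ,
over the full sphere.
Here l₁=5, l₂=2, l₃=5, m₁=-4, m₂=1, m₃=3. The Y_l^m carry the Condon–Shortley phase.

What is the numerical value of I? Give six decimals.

0.196098

m-sum 0 ✓  L=12 even ✓  3≤5≤7 ✓
Π(2lᵢ+1) = 11×5×11 = 605
triangle coeff Δ(5,2,5) = 1/38610
Σ_t [0,2]: t=0:+1/2880 t=1:−1/576 t=2:+1/2880 = -1/960
(3j)²=10/429 [(5 2 5; 0 0 0)], sign=+1
Σ_t [1,2]: t=1:−1/80640 t=2:+1/10080 = 1/11520
(3j)²=49/1430 [(5 2 5; -4 1 3)], sign=+1
⇒ 4πI² = 245/507
I = (+1)√(245/507/(4π)) = 0.19609844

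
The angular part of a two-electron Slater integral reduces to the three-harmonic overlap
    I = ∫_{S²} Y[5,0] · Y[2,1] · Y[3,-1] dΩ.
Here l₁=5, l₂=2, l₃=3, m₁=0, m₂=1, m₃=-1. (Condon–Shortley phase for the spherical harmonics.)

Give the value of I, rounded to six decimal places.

0.169433

Rules hold: Σm=0, L=10 even, 3≤3≤7.
N = 11·5·7 = 385
Δ = 4!·6!·0!/11! = 1/2310
Racah Σ t=2..2: t=2:+1/144 = 1/144
⇒ 3j(5 2 3; 0 0 0)² = 10/231, sgn -1
Racah Σ t=3..3: t=3:−1/288 = -1/288
⇒ 3j(5 2 3; 0 1 -1)² = 5/231, sgn -1
4πI² = N·(3j₀)²·(3jₘ)² = 250/693
I = +1·√(0.36075/4π) = 0.16943318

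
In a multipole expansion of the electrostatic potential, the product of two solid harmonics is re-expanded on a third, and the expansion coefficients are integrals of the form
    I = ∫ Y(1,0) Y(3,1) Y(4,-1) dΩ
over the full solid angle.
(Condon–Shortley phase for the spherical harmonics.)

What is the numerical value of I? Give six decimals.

-0.238414

Rules hold: Σm=0, L=8 even, 2≤4≤4.
N = 3·7·9 = 189
Δ = 0!·2!·6!/9! = 1/252
Racah Σ t=0..0: t=0:+1/36 = 1/36
⇒ 3j(1 3 4; 0 0 0)² = 4/63, sgn +1
Racah Σ t=0..0: t=0:+1/48 = 1/48
⇒ 3j(1 3 4; 0 1 -1)² = 5/84, sgn -1
4πI² = N·(3j₀)²·(3jₘ)² = 5/7
I = -1·√(0.714286/4π) = -0.23841361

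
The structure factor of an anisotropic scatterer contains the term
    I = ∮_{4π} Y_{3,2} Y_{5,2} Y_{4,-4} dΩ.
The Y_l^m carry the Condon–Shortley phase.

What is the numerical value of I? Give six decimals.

m-sum 0 ✓  L=12 even ✓  2≤4≤8 ✓
Π(2lᵢ+1) = 7×11×9 = 693
triangle coeff Δ(3,5,4) = 1/180180
Σ_t [1,3]: t=1:−1/576 t=2:+1/144 t=3:−1/576 = 1/288
(3j)²=20/1001 [(3 5 4; 0 0 0)], sign=+1
Σ_t [1,1]: t=1:−1/8640 = -1/8640
(3j)²=14/1287 [(3 5 4; 2 2 -4)], sign=-1
⇒ 4πI² = 280/1859
I = (-1)√(280/1859/(4π)) = -0.10947990

-0.109480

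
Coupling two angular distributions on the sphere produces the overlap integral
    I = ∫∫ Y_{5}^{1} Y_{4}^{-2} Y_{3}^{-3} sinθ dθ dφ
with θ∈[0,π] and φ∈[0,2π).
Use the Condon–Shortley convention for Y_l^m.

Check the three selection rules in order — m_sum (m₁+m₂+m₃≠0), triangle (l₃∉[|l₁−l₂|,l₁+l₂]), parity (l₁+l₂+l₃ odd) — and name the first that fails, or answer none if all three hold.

Σmᵢ = -4  ✗
l₃∈[|l₁−l₂|,l₁+l₂]=[1,9], have l₃=3
Σlᵢ = 12 ⇒ even

m_sum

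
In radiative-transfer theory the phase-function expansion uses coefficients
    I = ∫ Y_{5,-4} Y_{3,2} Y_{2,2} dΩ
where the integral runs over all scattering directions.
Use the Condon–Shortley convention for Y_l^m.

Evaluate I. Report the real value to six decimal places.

Rules hold: Σm=0, L=10 even, 2≤2≤8.
N = 11·7·5 = 385
Δ = 6!·4!·0!/11! = 1/2310
Racah Σ t=3..3: t=3:−1/144 = -1/144
⇒ 3j(5 3 2; 0 0 0)² = 10/231, sgn -1
Racah Σ t=5..5: t=5:−1/2880 = -1/2880
⇒ 3j(5 3 2; -4 2 2)² = 3/55, sgn -1
4πI² = N·(3j₀)²·(3jₘ)² = 10/11
I = +1·√(0.909091/4π) = 0.26896683

0.268967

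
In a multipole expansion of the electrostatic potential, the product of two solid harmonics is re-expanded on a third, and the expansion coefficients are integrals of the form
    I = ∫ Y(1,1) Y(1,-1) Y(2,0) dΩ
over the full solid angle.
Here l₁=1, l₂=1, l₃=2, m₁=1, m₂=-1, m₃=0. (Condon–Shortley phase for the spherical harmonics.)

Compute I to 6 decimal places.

0.126157

Rules hold: Σm=0, L=4 even, 0≤2≤2.
N = 3·3·5 = 45
Δ = 0!·2!·2!/5! = 1/30
Racah Σ t=0..0: t=0:+1/1 = 1/1
⇒ 3j(1 1 2; 0 0 0)² = 2/15, sgn +1
Racah Σ t=0..0: t=0:+1/4 = 1/4
⇒ 3j(1 1 2; 1 -1 0)² = 1/30, sgn +1
4πI² = N·(3j₀)²·(3jₘ)² = 1/5
I = +1·√(0.2/4π) = 0.12615663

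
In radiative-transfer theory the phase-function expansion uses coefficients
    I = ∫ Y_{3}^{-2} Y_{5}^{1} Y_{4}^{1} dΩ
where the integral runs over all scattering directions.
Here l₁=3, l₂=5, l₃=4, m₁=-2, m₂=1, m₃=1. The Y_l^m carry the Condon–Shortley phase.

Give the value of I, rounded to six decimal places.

0.138239

Checks pass: Σm=0; 12 even; l₃=4∈[2,8].
(2·3+1)(2·5+1)(2·4+1) = 693
Δ: 4! 2! 6! / 13! → 1/180180
sum: t=1:−1/576 t=2:+1/144 t=3:−1/576 = 1/288
3j²(3 5 4; 0 0 0) = Δ·Π!·Σ² = 20/1001  (sign +1)
sum: t=3:−1/432 t=4:+1/1152 = -5/3456
3j²(3 5 4; -2 1 1) = Δ·Π!·Σ² = 625/36036  (sign +1)
combine: 4πI² = 693·20/1001·625/36036 = 3125/13013
take √, sign +1: I = 0.13823925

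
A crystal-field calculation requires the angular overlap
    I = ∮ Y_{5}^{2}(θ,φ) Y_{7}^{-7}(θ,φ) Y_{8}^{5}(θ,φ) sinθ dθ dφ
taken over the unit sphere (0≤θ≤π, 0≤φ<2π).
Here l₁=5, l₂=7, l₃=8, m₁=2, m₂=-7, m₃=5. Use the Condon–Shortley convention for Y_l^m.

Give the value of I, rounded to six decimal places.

-0.146271

m-sum 0 ✓  L=20 even ✓  2≤8≤12 ✓
Π(2lᵢ+1) = 11×15×17 = 2805
triangle coeff Δ(5,7,8) = 1/814773960
Σ_t [0,4]: t=0:+1/87091200 t=1:−1/4976640 t=2:+1/2073600 t=3:−1/4976640 t=4:+1/87091200 = 1/9676800
(3j)²=360/46189 [(5 7 8; 0 0 0)], sign=+1
Σ_t [0,0]: t=0:+1/3135283200 = 1/3135283200
(3j)²=143/11628 [(5 7 8; 2 -7 5)], sign=-1
⇒ 4πI² = 1650/6137
I = (-1)√(1650/6137/(4π)) = -0.14627125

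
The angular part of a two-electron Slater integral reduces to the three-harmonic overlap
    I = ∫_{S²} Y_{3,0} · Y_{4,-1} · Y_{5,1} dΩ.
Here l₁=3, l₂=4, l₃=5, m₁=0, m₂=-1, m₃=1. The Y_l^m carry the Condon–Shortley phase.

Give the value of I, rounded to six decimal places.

m-sum 0 ✓  L=12 even ✓  1≤5≤7 ✓
Π(2lᵢ+1) = 7×9×11 = 693
triangle coeff Δ(3,4,5) = 1/180180
Σ_t [0,2]: t=0:+1/576 t=1:−1/144 t=2:+1/576 = -1/288
(3j)²=20/1001 [(3 4 5; 0 0 0)], sign=+1
Σ_t [0,2]: t=0:+1/432 t=1:−1/192 t=2:+1/1440 = -19/8640
(3j)²=361/30030 [(3 4 5; 0 -1 1)], sign=-1
⇒ 4πI² = 2166/13013
I = (-1)√(2166/13013/(4π)) = -0.11508947

-0.115089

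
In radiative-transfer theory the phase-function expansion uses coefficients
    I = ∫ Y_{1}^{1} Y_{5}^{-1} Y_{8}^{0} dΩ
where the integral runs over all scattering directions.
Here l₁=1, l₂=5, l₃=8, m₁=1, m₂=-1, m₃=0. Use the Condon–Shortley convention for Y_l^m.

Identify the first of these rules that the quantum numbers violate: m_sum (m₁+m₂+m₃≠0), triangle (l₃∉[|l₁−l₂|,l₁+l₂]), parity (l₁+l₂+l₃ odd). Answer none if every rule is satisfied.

triangle

Σmᵢ = 0  ✓
l₃∈[|l₁−l₂|,l₁+l₂]=[4,6], have l₃=8  ✗
Σlᵢ = 14 ⇒ even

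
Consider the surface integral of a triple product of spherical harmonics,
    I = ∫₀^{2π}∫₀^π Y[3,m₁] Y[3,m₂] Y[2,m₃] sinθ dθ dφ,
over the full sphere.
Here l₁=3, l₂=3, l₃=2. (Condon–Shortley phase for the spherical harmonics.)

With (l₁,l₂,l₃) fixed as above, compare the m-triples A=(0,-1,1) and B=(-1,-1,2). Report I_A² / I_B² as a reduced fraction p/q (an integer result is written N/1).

1/12

l's match ⇒ only the (l;m) 3-j factors differ between A and B.
A: triangle coeff Δ(3,3,2) = 1/3780; Σ_t [1,2]: t=1:−1/12 t=2:+1/8 = 1/24; (3j)²=1/210 [(3 3 2; 0 -1 1)], sign=-1
B: triangle coeff Δ(3,3,2) = 1/3780; Σ_t [2,2]: t=2:+1/16 = 1/16; (3j)²=2/35 [(3 3 2; -1 -1 2)], sign=+1
I_A²/I_B² = (1/210)/(2/35) = 1/12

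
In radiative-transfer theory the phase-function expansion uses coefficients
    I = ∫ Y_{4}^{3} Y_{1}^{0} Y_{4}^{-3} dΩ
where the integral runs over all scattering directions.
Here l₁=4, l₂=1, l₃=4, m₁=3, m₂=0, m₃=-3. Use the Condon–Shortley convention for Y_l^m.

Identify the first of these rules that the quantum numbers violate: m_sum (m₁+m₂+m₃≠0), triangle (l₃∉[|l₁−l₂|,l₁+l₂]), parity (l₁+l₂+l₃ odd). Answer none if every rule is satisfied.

m₁+m₂+m₃ = 3 + 0 − 3 = 0  ✓
triangle: |4−1|=3 ≤ l₃=4 ≤ 4+1=5  ✓
parity: l₁+l₂+l₃ = 9 is odd  ✗

parity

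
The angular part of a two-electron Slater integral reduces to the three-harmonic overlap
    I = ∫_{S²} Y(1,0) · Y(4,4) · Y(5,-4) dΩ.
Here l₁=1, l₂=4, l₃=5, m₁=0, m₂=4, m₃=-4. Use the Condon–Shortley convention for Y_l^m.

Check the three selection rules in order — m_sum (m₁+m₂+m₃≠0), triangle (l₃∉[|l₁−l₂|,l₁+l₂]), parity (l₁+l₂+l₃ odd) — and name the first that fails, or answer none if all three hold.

azimuthal sum: 0 + 4 − 4 = 0  ✓
3 ≤ 5 ≤ 5 (triangle on l)  ✓
L = 1 + 4 + 5 = 10 (even)  ✓

none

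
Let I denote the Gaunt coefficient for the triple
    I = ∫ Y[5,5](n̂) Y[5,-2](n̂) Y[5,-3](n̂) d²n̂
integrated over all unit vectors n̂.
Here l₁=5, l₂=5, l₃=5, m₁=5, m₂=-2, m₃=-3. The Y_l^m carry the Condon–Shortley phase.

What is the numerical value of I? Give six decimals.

0.000000

l₁+l₂+l₃=15 is odd: 3j(l;000)=0 ⇒ I=0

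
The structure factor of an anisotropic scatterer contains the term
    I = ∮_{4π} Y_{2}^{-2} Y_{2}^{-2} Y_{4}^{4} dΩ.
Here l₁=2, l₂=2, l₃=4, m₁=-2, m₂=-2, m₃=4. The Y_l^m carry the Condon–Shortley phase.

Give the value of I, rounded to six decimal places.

Rules hold: Σm=0, L=8 even, 0≤4≤4.
N = 5·5·9 = 225
Δ = 0!·4!·4!/9! = 1/630
Racah Σ t=0..0: t=0:+1/16 = 1/16
⇒ 3j(2 2 4; 0 0 0)² = 2/35, sgn +1
Racah Σ t=0..0: t=0:+1/576 = 1/576
⇒ 3j(2 2 4; -2 -2 4)² = 1/9, sgn +1
4πI² = N·(3j₀)²·(3jₘ)² = 10/7
I = +1·√(1.42857/4π) = 0.33716777

0.337168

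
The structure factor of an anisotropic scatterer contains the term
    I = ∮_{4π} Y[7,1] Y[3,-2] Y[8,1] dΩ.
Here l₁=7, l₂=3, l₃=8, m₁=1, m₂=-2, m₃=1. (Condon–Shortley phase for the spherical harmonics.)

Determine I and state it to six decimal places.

0.131622

Rules hold: Σm=0, L=18 even, 4≤8≤10.
N = 15·7·17 = 1785
Δ = 2!·12!·4!/19! = 1/5290740
Racah Σ t=0..2: t=0:+1/7257600 t=1:−1/2073600 t=2:+1/7257600 = -1/4838400
⇒ 3j(7 3 8; 0 0 0)² = 252/20995, sgn -1
Racah Σ t=0..1: t=0:+1/6220800 t=1:−1/14515200 = 1/10886400
⇒ 3j(7 3 8; 1 -2 1)² = 128/12597, sgn -1
4πI² = N·(3j₀)²·(3jₘ)² = 225792/1037153
I = +1·√(0.217704/4π) = 0.13162183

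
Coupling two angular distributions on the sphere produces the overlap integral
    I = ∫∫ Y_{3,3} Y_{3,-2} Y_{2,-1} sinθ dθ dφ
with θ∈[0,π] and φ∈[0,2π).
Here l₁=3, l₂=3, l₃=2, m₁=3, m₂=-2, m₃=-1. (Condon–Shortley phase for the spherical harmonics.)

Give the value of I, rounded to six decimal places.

m-sum 0 ✓  L=8 even ✓  0≤2≤6 ✓
Π(2lᵢ+1) = 7×7×5 = 245
triangle coeff Δ(3,3,2) = 1/3780
Σ_t [1,3]: t=1:−1/24 t=2:+1/4 t=3:−1/24 = 1/6
(3j)²=4/105 [(3 3 2; 0 0 0)], sign=+1
Σ_t [0,0]: t=0:+1/48 = 1/48
(3j)²=5/84 [(3 3 2; 3 -2 -1)], sign=-1
⇒ 4πI² = 5/9
I = (-1)√(5/9/(4π)) = -0.21026104

-0.210261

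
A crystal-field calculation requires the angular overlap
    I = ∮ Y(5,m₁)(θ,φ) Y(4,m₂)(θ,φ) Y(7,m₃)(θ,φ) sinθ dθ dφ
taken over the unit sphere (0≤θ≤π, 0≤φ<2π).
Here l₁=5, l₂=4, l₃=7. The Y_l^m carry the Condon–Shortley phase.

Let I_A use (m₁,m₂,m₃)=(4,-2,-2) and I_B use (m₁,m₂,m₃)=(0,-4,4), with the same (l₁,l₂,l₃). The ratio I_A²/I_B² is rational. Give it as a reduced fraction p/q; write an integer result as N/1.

6561/10780

Same 5,4,7: normalisation and zero-m 3j drop out of the ratio.
A: Δ: 2! 8! 6! / 17! → 1/6126120; sum: t=0:+1/483840 t=1:−1/4838400 = 1/537600; 3j²(5 4 7; 4 -2 -2) = Δ·Π!·Σ² = 2187/170170  (sign -1)
B: Δ: 2! 8! 6! / 17! → 1/6126120; sum: t=0:+1/1036800 = 1/1036800; 3j²(5 4 7; 0 -4 4) = Δ·Π!·Σ² = 14/663  (sign -1)
I_A²/I_B² = (2187/170170)/(14/663) = 6561/10780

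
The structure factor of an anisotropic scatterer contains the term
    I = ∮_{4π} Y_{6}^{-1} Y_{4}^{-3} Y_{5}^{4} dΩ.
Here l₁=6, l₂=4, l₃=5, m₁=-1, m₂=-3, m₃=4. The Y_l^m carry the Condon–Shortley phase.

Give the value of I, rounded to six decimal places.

0.000000

Σlᵢ=15 odd — θ-integrand is odd under cosθ→−cosθ; I=0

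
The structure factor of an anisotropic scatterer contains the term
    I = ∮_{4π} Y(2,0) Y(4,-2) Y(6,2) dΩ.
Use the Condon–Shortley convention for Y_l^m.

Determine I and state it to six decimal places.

Rules hold: Σm=0, L=12 even, 2≤6≤6.
N = 5·9·13 = 585
Δ = 0!·4!·8!/13! = 1/6435
Racah Σ t=0..0: t=0:+1/2304 = 1/2304
⇒ 3j(2 4 6; 0 0 0)² = 5/143, sgn +1
Racah Σ t=0..0: t=0:+1/5760 = 1/5760
⇒ 3j(2 4 6; 0 -2 2)² = 56/2145, sgn +1
4πI² = N·(3j₀)²·(3jₘ)² = 840/1573
I = +1·√(0.534011/4π) = 0.20614383

0.206144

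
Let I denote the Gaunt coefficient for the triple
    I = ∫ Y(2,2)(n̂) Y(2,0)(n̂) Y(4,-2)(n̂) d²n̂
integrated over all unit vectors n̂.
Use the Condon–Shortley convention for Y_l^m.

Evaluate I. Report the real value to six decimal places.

0.156078

Checks pass: Σm=0; 8 even; l₃=4∈[0,4].
(2·2+1)(2·2+1)(2·4+1) = 225
Δ: 0! 4! 4! / 9! → 1/630
sum: t=0:+1/16 = 1/16
3j²(2 2 4; 0 0 0) = Δ·Π!·Σ² = 2/35  (sign +1)
sum: t=0:+1/96 = 1/96
3j²(2 2 4; 2 0 -2) = Δ·Π!·Σ² = 1/42  (sign +1)
combine: 4πI² = 225·2/35·1/42 = 15/49
take √, sign +1: I = 0.15607835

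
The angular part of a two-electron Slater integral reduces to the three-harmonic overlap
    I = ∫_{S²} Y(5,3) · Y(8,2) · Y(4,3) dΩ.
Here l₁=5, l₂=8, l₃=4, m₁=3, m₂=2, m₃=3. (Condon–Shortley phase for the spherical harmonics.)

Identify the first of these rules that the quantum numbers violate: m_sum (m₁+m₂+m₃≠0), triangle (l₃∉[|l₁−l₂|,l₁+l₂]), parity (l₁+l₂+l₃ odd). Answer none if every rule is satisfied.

m_sum

azimuthal sum: 3 + 2 + 3 = 8  ✗
3 ≤ 4 ≤ 13 (triangle on l)
L = 5 + 8 + 4 = 17 (odd)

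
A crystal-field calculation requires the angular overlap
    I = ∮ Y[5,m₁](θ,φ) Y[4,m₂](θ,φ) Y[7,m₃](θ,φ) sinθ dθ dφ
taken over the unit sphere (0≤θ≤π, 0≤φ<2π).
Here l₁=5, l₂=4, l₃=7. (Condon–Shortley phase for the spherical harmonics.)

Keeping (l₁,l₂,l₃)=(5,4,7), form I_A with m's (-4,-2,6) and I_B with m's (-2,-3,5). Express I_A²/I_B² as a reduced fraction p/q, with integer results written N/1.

Shared (l₁,l₂,l₃)=(5,4,7): N and (l;000)² cancel in I_A²/I_B².
A: Δ = 2!·8!·6!/17! = 1/6126120; Racah Σ t=1..2: t=1:−1/4838400 t=2:+1/7257600 = -1/14515200; ⇒ 3j(5 4 7; -4 -2 6)² = 3/1190, sgn +1
B: Δ = 2!·8!·6!/17! = 1/6126120; Racah Σ t=0..1: t=0:+1/1209600 t=1:−1/1036800 = -1/7257600; ⇒ 3j(5 4 7; -2 -3 5)² = 1/2210, sgn -1
I_A²/I_B² = (3/1190)/(1/2210) = 39/7

39/7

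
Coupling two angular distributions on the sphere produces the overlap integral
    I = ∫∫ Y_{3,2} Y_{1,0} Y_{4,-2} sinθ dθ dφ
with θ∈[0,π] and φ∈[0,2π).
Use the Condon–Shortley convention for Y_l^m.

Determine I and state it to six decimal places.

Checks pass: Σm=0; 8 even; l₃=4∈[2,4].
(2·3+1)(2·1+1)(2·4+1) = 189
Δ: 0! 6! 2! / 9! → 1/252
sum: t=0:+1/36 = 1/36
3j²(3 1 4; 0 0 0) = Δ·Π!·Σ² = 4/63  (sign +1)
sum: t=0:+1/120 = 1/120
3j²(3 1 4; 2 0 -2) = Δ·Π!·Σ² = 1/21  (sign +1)
combine: 4πI² = 189·4/63·1/21 = 4/7
take √, sign +1: I = 0.21324362

0.213244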